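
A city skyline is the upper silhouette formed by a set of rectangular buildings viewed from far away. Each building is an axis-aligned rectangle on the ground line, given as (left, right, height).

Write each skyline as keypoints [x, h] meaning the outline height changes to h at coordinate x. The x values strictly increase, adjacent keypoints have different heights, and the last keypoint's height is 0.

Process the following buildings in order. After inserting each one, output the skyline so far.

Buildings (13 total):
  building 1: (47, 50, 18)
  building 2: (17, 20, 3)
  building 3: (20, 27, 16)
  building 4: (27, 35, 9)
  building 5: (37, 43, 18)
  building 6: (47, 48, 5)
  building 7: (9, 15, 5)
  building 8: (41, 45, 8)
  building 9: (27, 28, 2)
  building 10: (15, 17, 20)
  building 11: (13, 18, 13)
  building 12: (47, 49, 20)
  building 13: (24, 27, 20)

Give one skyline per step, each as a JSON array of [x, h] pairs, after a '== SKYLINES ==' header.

== SKYLINES ==
[[47,18],[50,0]]
[[17,3],[20,0],[47,18],[50,0]]
[[17,3],[20,16],[27,0],[47,18],[50,0]]
[[17,3],[20,16],[27,9],[35,0],[47,18],[50,0]]
[[17,3],[20,16],[27,9],[35,0],[37,18],[43,0],[47,18],[50,0]]
[[17,3],[20,16],[27,9],[35,0],[37,18],[43,0],[47,18],[50,0]]
[[9,5],[15,0],[17,3],[20,16],[27,9],[35,0],[37,18],[43,0],[47,18],[50,0]]
[[9,5],[15,0],[17,3],[20,16],[27,9],[35,0],[37,18],[43,8],[45,0],[47,18],[50,0]]
[[9,5],[15,0],[17,3],[20,16],[27,9],[35,0],[37,18],[43,8],[45,0],[47,18],[50,0]]
[[9,5],[15,20],[17,3],[20,16],[27,9],[35,0],[37,18],[43,8],[45,0],[47,18],[50,0]]
[[9,5],[13,13],[15,20],[17,13],[18,3],[20,16],[27,9],[35,0],[37,18],[43,8],[45,0],[47,18],[50,0]]
[[9,5],[13,13],[15,20],[17,13],[18,3],[20,16],[27,9],[35,0],[37,18],[43,8],[45,0],[47,20],[49,18],[50,0]]
[[9,5],[13,13],[15,20],[17,13],[18,3],[20,16],[24,20],[27,9],[35,0],[37,18],[43,8],[45,0],[47,20],[49,18],[50,0]]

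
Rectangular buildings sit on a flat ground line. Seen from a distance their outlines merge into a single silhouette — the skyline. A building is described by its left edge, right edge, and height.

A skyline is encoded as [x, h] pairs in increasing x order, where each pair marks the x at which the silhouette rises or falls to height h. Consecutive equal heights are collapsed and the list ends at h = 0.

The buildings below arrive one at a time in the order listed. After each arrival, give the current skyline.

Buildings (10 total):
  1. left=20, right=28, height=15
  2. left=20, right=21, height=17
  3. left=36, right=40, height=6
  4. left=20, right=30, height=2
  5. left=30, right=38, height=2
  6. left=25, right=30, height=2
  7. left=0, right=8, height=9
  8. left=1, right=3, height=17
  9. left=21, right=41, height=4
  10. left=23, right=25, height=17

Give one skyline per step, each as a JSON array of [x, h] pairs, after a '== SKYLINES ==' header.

== SKYLINES ==
[[20,15],[28,0]]
[[20,17],[21,15],[28,0]]
[[20,17],[21,15],[28,0],[36,6],[40,0]]
[[20,17],[21,15],[28,2],[30,0],[36,6],[40,0]]
[[20,17],[21,15],[28,2],[36,6],[40,0]]
[[20,17],[21,15],[28,2],[36,6],[40,0]]
[[0,9],[8,0],[20,17],[21,15],[28,2],[36,6],[40,0]]
[[0,9],[1,17],[3,9],[8,0],[20,17],[21,15],[28,2],[36,6],[40,0]]
[[0,9],[1,17],[3,9],[8,0],[20,17],[21,15],[28,4],[36,6],[40,4],[41,0]]
[[0,9],[1,17],[3,9],[8,0],[20,17],[21,15],[23,17],[25,15],[28,4],[36,6],[40,4],[41,0]]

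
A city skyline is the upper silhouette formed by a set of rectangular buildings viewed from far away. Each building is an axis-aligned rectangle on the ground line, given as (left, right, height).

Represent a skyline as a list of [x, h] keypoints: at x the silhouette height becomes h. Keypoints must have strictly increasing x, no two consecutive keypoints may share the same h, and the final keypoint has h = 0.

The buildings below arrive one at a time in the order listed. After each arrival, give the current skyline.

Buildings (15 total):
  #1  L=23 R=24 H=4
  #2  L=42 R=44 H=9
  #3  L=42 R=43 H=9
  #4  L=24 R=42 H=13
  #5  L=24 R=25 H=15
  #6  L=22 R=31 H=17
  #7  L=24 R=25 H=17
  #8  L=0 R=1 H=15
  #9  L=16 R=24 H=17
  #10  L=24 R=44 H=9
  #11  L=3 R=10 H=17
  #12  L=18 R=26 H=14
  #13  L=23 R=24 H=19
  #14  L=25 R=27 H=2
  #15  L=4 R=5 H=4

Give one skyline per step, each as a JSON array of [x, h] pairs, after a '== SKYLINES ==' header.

== SKYLINES ==
[[23,4],[24,0]]
[[23,4],[24,0],[42,9],[44,0]]
[[23,4],[24,0],[42,9],[44,0]]
[[23,4],[24,13],[42,9],[44,0]]
[[23,4],[24,15],[25,13],[42,9],[44,0]]
[[22,17],[31,13],[42,9],[44,0]]
[[22,17],[31,13],[42,9],[44,0]]
[[0,15],[1,0],[22,17],[31,13],[42,9],[44,0]]
[[0,15],[1,0],[16,17],[31,13],[42,9],[44,0]]
[[0,15],[1,0],[16,17],[31,13],[42,9],[44,0]]
[[0,15],[1,0],[3,17],[10,0],[16,17],[31,13],[42,9],[44,0]]
[[0,15],[1,0],[3,17],[10,0],[16,17],[31,13],[42,9],[44,0]]
[[0,15],[1,0],[3,17],[10,0],[16,17],[23,19],[24,17],[31,13],[42,9],[44,0]]
[[0,15],[1,0],[3,17],[10,0],[16,17],[23,19],[24,17],[31,13],[42,9],[44,0]]
[[0,15],[1,0],[3,17],[10,0],[16,17],[23,19],[24,17],[31,13],[42,9],[44,0]]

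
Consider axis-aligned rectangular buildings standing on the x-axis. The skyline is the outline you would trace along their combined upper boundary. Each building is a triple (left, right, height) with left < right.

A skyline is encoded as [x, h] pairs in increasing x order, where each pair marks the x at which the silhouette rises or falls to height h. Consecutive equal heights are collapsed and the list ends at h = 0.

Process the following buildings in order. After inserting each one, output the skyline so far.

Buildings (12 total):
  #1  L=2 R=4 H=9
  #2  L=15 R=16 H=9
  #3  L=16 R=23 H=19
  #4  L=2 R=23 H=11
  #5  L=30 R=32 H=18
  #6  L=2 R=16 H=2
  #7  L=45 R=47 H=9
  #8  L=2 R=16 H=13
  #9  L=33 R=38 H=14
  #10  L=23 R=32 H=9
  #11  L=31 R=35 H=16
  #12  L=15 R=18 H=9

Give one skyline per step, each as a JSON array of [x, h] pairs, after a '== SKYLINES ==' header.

== SKYLINES ==
[[2,9],[4,0]]
[[2,9],[4,0],[15,9],[16,0]]
[[2,9],[4,0],[15,9],[16,19],[23,0]]
[[2,11],[16,19],[23,0]]
[[2,11],[16,19],[23,0],[30,18],[32,0]]
[[2,11],[16,19],[23,0],[30,18],[32,0]]
[[2,11],[16,19],[23,0],[30,18],[32,0],[45,9],[47,0]]
[[2,13],[16,19],[23,0],[30,18],[32,0],[45,9],[47,0]]
[[2,13],[16,19],[23,0],[30,18],[32,0],[33,14],[38,0],[45,9],[47,0]]
[[2,13],[16,19],[23,9],[30,18],[32,0],[33,14],[38,0],[45,9],[47,0]]
[[2,13],[16,19],[23,9],[30,18],[32,16],[35,14],[38,0],[45,9],[47,0]]
[[2,13],[16,19],[23,9],[30,18],[32,16],[35,14],[38,0],[45,9],[47,0]]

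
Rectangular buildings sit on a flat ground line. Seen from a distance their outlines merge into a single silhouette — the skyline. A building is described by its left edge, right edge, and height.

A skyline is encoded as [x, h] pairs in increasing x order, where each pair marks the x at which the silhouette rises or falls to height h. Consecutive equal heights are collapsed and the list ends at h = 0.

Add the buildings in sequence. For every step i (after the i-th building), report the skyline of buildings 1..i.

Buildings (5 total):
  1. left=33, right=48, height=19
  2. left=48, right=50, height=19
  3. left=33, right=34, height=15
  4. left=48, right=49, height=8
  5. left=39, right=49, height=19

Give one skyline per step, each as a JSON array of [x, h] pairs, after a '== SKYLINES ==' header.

== SKYLINES ==
[[33,19],[48,0]]
[[33,19],[50,0]]
[[33,19],[50,0]]
[[33,19],[50,0]]
[[33,19],[50,0]]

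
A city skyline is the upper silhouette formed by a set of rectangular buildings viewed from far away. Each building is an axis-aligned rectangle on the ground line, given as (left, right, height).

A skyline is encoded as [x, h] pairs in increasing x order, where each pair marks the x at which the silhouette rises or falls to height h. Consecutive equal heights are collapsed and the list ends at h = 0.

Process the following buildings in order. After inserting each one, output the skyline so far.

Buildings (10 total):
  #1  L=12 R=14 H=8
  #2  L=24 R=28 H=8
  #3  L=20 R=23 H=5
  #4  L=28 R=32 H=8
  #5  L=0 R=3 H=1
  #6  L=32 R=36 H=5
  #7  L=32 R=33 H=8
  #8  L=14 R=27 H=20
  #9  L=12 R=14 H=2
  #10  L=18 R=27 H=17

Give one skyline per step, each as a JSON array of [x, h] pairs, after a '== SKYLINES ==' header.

== SKYLINES ==
[[12,8],[14,0]]
[[12,8],[14,0],[24,8],[28,0]]
[[12,8],[14,0],[20,5],[23,0],[24,8],[28,0]]
[[12,8],[14,0],[20,5],[23,0],[24,8],[32,0]]
[[0,1],[3,0],[12,8],[14,0],[20,5],[23,0],[24,8],[32,0]]
[[0,1],[3,0],[12,8],[14,0],[20,5],[23,0],[24,8],[32,5],[36,0]]
[[0,1],[3,0],[12,8],[14,0],[20,5],[23,0],[24,8],[33,5],[36,0]]
[[0,1],[3,0],[12,8],[14,20],[27,8],[33,5],[36,0]]
[[0,1],[3,0],[12,8],[14,20],[27,8],[33,5],[36,0]]
[[0,1],[3,0],[12,8],[14,20],[27,8],[33,5],[36,0]]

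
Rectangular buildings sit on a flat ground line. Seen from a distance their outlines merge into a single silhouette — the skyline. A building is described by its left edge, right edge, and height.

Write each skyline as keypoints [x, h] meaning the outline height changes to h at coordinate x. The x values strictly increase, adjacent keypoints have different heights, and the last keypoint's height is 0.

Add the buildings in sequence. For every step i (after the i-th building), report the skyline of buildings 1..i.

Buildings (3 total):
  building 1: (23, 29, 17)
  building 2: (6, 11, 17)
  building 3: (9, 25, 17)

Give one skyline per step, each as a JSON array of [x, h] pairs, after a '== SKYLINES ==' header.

== SKYLINES ==
[[23,17],[29,0]]
[[6,17],[11,0],[23,17],[29,0]]
[[6,17],[29,0]]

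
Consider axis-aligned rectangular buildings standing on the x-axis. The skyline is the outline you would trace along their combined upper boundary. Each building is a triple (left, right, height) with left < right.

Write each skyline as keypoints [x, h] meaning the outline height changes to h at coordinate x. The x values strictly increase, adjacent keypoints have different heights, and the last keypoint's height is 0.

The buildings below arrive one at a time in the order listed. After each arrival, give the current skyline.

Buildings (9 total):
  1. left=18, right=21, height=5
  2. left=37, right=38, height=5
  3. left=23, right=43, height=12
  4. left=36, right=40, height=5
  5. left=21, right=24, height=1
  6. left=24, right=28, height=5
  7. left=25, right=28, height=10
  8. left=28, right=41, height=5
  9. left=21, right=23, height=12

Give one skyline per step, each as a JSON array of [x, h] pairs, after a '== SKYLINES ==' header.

== SKYLINES ==
[[18,5],[21,0]]
[[18,5],[21,0],[37,5],[38,0]]
[[18,5],[21,0],[23,12],[43,0]]
[[18,5],[21,0],[23,12],[43,0]]
[[18,5],[21,1],[23,12],[43,0]]
[[18,5],[21,1],[23,12],[43,0]]
[[18,5],[21,1],[23,12],[43,0]]
[[18,5],[21,1],[23,12],[43,0]]
[[18,5],[21,12],[43,0]]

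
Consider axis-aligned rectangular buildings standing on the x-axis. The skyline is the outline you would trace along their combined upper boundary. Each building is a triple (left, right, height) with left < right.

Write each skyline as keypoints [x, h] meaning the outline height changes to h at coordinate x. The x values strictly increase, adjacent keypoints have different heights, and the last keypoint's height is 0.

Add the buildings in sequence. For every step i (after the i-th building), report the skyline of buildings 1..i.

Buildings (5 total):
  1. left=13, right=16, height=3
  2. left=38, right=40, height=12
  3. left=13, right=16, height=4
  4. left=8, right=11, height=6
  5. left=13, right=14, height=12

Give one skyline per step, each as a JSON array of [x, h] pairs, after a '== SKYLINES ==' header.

== SKYLINES ==
[[13,3],[16,0]]
[[13,3],[16,0],[38,12],[40,0]]
[[13,4],[16,0],[38,12],[40,0]]
[[8,6],[11,0],[13,4],[16,0],[38,12],[40,0]]
[[8,6],[11,0],[13,12],[14,4],[16,0],[38,12],[40,0]]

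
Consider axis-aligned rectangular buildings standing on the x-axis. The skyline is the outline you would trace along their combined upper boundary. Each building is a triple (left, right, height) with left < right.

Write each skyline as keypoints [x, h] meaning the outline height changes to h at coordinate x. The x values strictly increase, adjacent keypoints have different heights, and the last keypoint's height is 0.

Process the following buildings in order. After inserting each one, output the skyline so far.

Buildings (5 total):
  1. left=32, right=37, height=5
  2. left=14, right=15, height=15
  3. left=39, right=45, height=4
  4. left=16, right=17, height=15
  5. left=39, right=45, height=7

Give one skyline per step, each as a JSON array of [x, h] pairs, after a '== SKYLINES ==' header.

== SKYLINES ==
[[32,5],[37,0]]
[[14,15],[15,0],[32,5],[37,0]]
[[14,15],[15,0],[32,5],[37,0],[39,4],[45,0]]
[[14,15],[15,0],[16,15],[17,0],[32,5],[37,0],[39,4],[45,0]]
[[14,15],[15,0],[16,15],[17,0],[32,5],[37,0],[39,7],[45,0]]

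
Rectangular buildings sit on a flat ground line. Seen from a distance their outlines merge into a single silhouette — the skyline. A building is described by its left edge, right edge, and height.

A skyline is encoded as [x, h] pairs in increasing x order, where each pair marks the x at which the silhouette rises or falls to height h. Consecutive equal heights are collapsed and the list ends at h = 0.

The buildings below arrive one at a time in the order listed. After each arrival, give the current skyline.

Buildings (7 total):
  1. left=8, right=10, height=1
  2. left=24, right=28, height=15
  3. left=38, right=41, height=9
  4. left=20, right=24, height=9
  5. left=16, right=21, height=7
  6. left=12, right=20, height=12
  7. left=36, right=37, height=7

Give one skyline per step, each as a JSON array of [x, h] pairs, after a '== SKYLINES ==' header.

== SKYLINES ==
[[8,1],[10,0]]
[[8,1],[10,0],[24,15],[28,0]]
[[8,1],[10,0],[24,15],[28,0],[38,9],[41,0]]
[[8,1],[10,0],[20,9],[24,15],[28,0],[38,9],[41,0]]
[[8,1],[10,0],[16,7],[20,9],[24,15],[28,0],[38,9],[41,0]]
[[8,1],[10,0],[12,12],[20,9],[24,15],[28,0],[38,9],[41,0]]
[[8,1],[10,0],[12,12],[20,9],[24,15],[28,0],[36,7],[37,0],[38,9],[41,0]]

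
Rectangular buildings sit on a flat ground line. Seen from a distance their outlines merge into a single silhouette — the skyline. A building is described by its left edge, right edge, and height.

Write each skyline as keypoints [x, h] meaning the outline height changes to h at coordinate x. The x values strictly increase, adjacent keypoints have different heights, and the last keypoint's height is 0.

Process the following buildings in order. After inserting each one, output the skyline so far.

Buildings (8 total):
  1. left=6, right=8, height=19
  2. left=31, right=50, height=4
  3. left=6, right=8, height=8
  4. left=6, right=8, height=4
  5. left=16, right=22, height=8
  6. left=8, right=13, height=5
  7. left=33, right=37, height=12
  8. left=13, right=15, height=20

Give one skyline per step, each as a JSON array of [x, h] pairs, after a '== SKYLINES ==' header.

== SKYLINES ==
[[6,19],[8,0]]
[[6,19],[8,0],[31,4],[50,0]]
[[6,19],[8,0],[31,4],[50,0]]
[[6,19],[8,0],[31,4],[50,0]]
[[6,19],[8,0],[16,8],[22,0],[31,4],[50,0]]
[[6,19],[8,5],[13,0],[16,8],[22,0],[31,4],[50,0]]
[[6,19],[8,5],[13,0],[16,8],[22,0],[31,4],[33,12],[37,4],[50,0]]
[[6,19],[8,5],[13,20],[15,0],[16,8],[22,0],[31,4],[33,12],[37,4],[50,0]]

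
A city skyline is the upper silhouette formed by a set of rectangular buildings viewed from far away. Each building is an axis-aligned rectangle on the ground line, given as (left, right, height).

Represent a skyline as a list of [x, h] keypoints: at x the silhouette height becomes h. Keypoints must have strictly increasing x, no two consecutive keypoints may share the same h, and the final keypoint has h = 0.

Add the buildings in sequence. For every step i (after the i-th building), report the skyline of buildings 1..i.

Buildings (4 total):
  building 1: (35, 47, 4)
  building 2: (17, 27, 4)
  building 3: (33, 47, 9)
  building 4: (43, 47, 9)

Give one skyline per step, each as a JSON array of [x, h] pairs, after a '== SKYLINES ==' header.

== SKYLINES ==
[[35,4],[47,0]]
[[17,4],[27,0],[35,4],[47,0]]
[[17,4],[27,0],[33,9],[47,0]]
[[17,4],[27,0],[33,9],[47,0]]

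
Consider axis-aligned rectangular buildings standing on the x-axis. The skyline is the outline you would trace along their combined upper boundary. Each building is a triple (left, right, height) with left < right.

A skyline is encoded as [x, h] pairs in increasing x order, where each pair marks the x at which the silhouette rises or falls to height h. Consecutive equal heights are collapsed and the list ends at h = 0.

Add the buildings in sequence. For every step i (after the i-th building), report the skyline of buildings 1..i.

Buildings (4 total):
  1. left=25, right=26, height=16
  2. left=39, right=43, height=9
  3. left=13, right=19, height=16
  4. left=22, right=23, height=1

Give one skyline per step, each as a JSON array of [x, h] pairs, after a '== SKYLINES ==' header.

== SKYLINES ==
[[25,16],[26,0]]
[[25,16],[26,0],[39,9],[43,0]]
[[13,16],[19,0],[25,16],[26,0],[39,9],[43,0]]
[[13,16],[19,0],[22,1],[23,0],[25,16],[26,0],[39,9],[43,0]]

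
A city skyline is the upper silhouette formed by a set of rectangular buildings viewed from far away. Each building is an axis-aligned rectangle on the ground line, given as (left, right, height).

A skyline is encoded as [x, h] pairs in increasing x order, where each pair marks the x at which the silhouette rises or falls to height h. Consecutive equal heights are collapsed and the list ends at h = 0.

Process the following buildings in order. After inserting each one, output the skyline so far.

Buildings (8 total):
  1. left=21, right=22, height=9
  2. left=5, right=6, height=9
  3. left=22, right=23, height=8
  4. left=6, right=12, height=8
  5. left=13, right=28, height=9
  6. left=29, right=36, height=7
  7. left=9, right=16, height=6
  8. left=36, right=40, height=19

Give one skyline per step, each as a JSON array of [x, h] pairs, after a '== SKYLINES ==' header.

== SKYLINES ==
[[21,9],[22,0]]
[[5,9],[6,0],[21,9],[22,0]]
[[5,9],[6,0],[21,9],[22,8],[23,0]]
[[5,9],[6,8],[12,0],[21,9],[22,8],[23,0]]
[[5,9],[6,8],[12,0],[13,9],[28,0]]
[[5,9],[6,8],[12,0],[13,9],[28,0],[29,7],[36,0]]
[[5,9],[6,8],[12,6],[13,9],[28,0],[29,7],[36,0]]
[[5,9],[6,8],[12,6],[13,9],[28,0],[29,7],[36,19],[40,0]]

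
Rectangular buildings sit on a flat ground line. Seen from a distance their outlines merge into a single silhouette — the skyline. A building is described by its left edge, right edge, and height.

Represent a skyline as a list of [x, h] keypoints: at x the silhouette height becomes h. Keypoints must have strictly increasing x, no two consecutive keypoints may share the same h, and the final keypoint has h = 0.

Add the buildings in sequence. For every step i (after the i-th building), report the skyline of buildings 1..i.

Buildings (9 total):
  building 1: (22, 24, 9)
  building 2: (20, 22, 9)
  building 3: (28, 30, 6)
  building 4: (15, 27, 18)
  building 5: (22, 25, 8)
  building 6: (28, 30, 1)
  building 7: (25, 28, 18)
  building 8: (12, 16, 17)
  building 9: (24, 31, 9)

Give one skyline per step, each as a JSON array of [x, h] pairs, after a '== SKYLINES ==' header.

== SKYLINES ==
[[22,9],[24,0]]
[[20,9],[24,0]]
[[20,9],[24,0],[28,6],[30,0]]
[[15,18],[27,0],[28,6],[30,0]]
[[15,18],[27,0],[28,6],[30,0]]
[[15,18],[27,0],[28,6],[30,0]]
[[15,18],[28,6],[30,0]]
[[12,17],[15,18],[28,6],[30,0]]
[[12,17],[15,18],[28,9],[31,0]]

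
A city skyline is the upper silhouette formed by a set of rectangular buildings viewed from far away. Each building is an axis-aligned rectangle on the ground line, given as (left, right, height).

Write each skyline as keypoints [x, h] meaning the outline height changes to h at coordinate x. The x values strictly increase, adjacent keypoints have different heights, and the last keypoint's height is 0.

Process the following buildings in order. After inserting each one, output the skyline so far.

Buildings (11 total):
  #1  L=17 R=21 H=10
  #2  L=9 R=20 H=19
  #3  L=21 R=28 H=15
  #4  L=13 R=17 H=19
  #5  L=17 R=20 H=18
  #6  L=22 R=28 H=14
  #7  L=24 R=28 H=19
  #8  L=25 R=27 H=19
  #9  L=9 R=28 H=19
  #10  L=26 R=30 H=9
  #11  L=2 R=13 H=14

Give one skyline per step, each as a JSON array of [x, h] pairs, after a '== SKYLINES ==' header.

== SKYLINES ==
[[17,10],[21,0]]
[[9,19],[20,10],[21,0]]
[[9,19],[20,10],[21,15],[28,0]]
[[9,19],[20,10],[21,15],[28,0]]
[[9,19],[20,10],[21,15],[28,0]]
[[9,19],[20,10],[21,15],[28,0]]
[[9,19],[20,10],[21,15],[24,19],[28,0]]
[[9,19],[20,10],[21,15],[24,19],[28,0]]
[[9,19],[28,0]]
[[9,19],[28,9],[30,0]]
[[2,14],[9,19],[28,9],[30,0]]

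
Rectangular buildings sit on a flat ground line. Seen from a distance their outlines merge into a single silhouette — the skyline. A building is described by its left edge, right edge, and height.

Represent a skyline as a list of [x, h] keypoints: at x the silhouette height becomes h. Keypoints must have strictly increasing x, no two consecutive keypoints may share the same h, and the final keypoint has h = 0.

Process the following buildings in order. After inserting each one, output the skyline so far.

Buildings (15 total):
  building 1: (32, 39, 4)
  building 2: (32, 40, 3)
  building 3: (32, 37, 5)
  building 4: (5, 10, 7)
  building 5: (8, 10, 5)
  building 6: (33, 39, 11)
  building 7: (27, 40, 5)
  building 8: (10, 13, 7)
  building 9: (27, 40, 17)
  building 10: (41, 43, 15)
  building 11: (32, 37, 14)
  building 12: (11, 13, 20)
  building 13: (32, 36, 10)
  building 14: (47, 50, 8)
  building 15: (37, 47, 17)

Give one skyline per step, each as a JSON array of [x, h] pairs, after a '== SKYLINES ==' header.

== SKYLINES ==
[[32,4],[39,0]]
[[32,4],[39,3],[40,0]]
[[32,5],[37,4],[39,3],[40,0]]
[[5,7],[10,0],[32,5],[37,4],[39,3],[40,0]]
[[5,7],[10,0],[32,5],[37,4],[39,3],[40,0]]
[[5,7],[10,0],[32,5],[33,11],[39,3],[40,0]]
[[5,7],[10,0],[27,5],[33,11],[39,5],[40,0]]
[[5,7],[13,0],[27,5],[33,11],[39,5],[40,0]]
[[5,7],[13,0],[27,17],[40,0]]
[[5,7],[13,0],[27,17],[40,0],[41,15],[43,0]]
[[5,7],[13,0],[27,17],[40,0],[41,15],[43,0]]
[[5,7],[11,20],[13,0],[27,17],[40,0],[41,15],[43,0]]
[[5,7],[11,20],[13,0],[27,17],[40,0],[41,15],[43,0]]
[[5,7],[11,20],[13,0],[27,17],[40,0],[41,15],[43,0],[47,8],[50,0]]
[[5,7],[11,20],[13,0],[27,17],[47,8],[50,0]]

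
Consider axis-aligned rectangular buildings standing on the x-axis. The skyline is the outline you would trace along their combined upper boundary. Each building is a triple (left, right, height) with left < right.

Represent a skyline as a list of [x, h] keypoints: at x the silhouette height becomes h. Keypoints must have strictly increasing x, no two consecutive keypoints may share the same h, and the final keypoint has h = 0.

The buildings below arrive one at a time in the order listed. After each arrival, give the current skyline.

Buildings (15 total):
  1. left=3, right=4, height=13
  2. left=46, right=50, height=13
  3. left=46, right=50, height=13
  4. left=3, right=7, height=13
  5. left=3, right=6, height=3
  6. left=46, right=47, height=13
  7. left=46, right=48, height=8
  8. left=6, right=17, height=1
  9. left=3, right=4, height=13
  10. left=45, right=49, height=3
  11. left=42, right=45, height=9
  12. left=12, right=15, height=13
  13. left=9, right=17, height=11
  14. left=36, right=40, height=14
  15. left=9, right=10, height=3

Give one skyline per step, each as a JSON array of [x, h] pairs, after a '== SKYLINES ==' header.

== SKYLINES ==
[[3,13],[4,0]]
[[3,13],[4,0],[46,13],[50,0]]
[[3,13],[4,0],[46,13],[50,0]]
[[3,13],[7,0],[46,13],[50,0]]
[[3,13],[7,0],[46,13],[50,0]]
[[3,13],[7,0],[46,13],[50,0]]
[[3,13],[7,0],[46,13],[50,0]]
[[3,13],[7,1],[17,0],[46,13],[50,0]]
[[3,13],[7,1],[17,0],[46,13],[50,0]]
[[3,13],[7,1],[17,0],[45,3],[46,13],[50,0]]
[[3,13],[7,1],[17,0],[42,9],[45,3],[46,13],[50,0]]
[[3,13],[7,1],[12,13],[15,1],[17,0],[42,9],[45,3],[46,13],[50,0]]
[[3,13],[7,1],[9,11],[12,13],[15,11],[17,0],[42,9],[45,3],[46,13],[50,0]]
[[3,13],[7,1],[9,11],[12,13],[15,11],[17,0],[36,14],[40,0],[42,9],[45,3],[46,13],[50,0]]
[[3,13],[7,1],[9,11],[12,13],[15,11],[17,0],[36,14],[40,0],[42,9],[45,3],[46,13],[50,0]]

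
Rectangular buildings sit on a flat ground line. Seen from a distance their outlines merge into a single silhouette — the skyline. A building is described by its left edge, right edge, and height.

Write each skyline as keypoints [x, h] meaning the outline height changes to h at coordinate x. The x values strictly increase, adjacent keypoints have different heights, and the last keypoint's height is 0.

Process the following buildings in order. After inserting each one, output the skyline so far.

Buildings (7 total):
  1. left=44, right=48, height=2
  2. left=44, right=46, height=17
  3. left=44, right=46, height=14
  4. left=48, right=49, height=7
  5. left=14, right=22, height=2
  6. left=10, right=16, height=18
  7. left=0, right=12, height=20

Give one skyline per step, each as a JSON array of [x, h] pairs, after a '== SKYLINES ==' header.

== SKYLINES ==
[[44,2],[48,0]]
[[44,17],[46,2],[48,0]]
[[44,17],[46,2],[48,0]]
[[44,17],[46,2],[48,7],[49,0]]
[[14,2],[22,0],[44,17],[46,2],[48,7],[49,0]]
[[10,18],[16,2],[22,0],[44,17],[46,2],[48,7],[49,0]]
[[0,20],[12,18],[16,2],[22,0],[44,17],[46,2],[48,7],[49,0]]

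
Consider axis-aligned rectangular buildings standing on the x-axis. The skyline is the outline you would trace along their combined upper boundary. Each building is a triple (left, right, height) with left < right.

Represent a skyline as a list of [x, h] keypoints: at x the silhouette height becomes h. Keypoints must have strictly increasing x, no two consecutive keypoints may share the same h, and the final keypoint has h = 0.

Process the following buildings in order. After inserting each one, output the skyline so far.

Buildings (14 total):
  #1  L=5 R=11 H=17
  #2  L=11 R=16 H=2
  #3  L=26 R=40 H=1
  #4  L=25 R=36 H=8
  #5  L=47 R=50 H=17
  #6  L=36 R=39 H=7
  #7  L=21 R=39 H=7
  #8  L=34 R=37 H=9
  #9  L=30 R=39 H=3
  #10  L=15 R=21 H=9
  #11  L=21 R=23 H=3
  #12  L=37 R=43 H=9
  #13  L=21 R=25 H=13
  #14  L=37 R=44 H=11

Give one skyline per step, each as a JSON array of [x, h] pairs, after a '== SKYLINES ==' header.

== SKYLINES ==
[[5,17],[11,0]]
[[5,17],[11,2],[16,0]]
[[5,17],[11,2],[16,0],[26,1],[40,0]]
[[5,17],[11,2],[16,0],[25,8],[36,1],[40,0]]
[[5,17],[11,2],[16,0],[25,8],[36,1],[40,0],[47,17],[50,0]]
[[5,17],[11,2],[16,0],[25,8],[36,7],[39,1],[40,0],[47,17],[50,0]]
[[5,17],[11,2],[16,0],[21,7],[25,8],[36,7],[39,1],[40,0],[47,17],[50,0]]
[[5,17],[11,2],[16,0],[21,7],[25,8],[34,9],[37,7],[39,1],[40,0],[47,17],[50,0]]
[[5,17],[11,2],[16,0],[21,7],[25,8],[34,9],[37,7],[39,1],[40,0],[47,17],[50,0]]
[[5,17],[11,2],[15,9],[21,7],[25,8],[34,9],[37,7],[39,1],[40,0],[47,17],[50,0]]
[[5,17],[11,2],[15,9],[21,7],[25,8],[34,9],[37,7],[39,1],[40,0],[47,17],[50,0]]
[[5,17],[11,2],[15,9],[21,7],[25,8],[34,9],[43,0],[47,17],[50,0]]
[[5,17],[11,2],[15,9],[21,13],[25,8],[34,9],[43,0],[47,17],[50,0]]
[[5,17],[11,2],[15,9],[21,13],[25,8],[34,9],[37,11],[44,0],[47,17],[50,0]]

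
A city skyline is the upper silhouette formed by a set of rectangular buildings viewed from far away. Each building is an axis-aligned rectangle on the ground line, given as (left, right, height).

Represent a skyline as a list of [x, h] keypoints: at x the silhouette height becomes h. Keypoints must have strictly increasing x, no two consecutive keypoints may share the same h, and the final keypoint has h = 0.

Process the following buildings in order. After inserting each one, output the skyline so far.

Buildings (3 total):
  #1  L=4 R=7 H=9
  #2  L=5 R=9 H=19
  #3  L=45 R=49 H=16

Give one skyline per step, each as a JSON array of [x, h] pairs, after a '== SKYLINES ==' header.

== SKYLINES ==
[[4,9],[7,0]]
[[4,9],[5,19],[9,0]]
[[4,9],[5,19],[9,0],[45,16],[49,0]]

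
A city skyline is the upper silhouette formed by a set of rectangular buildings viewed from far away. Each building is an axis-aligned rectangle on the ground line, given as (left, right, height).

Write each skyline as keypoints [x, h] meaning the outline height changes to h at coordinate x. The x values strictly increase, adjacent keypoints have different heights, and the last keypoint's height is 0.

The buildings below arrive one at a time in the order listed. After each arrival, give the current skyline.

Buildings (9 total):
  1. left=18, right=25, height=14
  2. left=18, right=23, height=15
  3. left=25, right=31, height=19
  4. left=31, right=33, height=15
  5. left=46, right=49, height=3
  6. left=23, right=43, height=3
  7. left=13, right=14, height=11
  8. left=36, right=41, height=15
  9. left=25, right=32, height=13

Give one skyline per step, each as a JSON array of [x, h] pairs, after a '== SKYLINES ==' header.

== SKYLINES ==
[[18,14],[25,0]]
[[18,15],[23,14],[25,0]]
[[18,15],[23,14],[25,19],[31,0]]
[[18,15],[23,14],[25,19],[31,15],[33,0]]
[[18,15],[23,14],[25,19],[31,15],[33,0],[46,3],[49,0]]
[[18,15],[23,14],[25,19],[31,15],[33,3],[43,0],[46,3],[49,0]]
[[13,11],[14,0],[18,15],[23,14],[25,19],[31,15],[33,3],[43,0],[46,3],[49,0]]
[[13,11],[14,0],[18,15],[23,14],[25,19],[31,15],[33,3],[36,15],[41,3],[43,0],[46,3],[49,0]]
[[13,11],[14,0],[18,15],[23,14],[25,19],[31,15],[33,3],[36,15],[41,3],[43,0],[46,3],[49,0]]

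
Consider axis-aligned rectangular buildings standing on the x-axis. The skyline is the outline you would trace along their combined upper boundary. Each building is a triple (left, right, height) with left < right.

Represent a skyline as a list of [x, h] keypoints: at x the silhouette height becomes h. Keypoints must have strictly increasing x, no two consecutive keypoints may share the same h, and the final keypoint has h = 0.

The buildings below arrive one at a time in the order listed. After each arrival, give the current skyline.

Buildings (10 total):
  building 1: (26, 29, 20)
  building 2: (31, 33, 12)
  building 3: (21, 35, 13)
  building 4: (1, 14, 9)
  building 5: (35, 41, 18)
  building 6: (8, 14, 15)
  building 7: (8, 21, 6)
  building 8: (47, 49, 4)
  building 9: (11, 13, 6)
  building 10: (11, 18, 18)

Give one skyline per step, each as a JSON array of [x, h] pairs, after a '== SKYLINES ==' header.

== SKYLINES ==
[[26,20],[29,0]]
[[26,20],[29,0],[31,12],[33,0]]
[[21,13],[26,20],[29,13],[35,0]]
[[1,9],[14,0],[21,13],[26,20],[29,13],[35,0]]
[[1,9],[14,0],[21,13],[26,20],[29,13],[35,18],[41,0]]
[[1,9],[8,15],[14,0],[21,13],[26,20],[29,13],[35,18],[41,0]]
[[1,9],[8,15],[14,6],[21,13],[26,20],[29,13],[35,18],[41,0]]
[[1,9],[8,15],[14,6],[21,13],[26,20],[29,13],[35,18],[41,0],[47,4],[49,0]]
[[1,9],[8,15],[14,6],[21,13],[26,20],[29,13],[35,18],[41,0],[47,4],[49,0]]
[[1,9],[8,15],[11,18],[18,6],[21,13],[26,20],[29,13],[35,18],[41,0],[47,4],[49,0]]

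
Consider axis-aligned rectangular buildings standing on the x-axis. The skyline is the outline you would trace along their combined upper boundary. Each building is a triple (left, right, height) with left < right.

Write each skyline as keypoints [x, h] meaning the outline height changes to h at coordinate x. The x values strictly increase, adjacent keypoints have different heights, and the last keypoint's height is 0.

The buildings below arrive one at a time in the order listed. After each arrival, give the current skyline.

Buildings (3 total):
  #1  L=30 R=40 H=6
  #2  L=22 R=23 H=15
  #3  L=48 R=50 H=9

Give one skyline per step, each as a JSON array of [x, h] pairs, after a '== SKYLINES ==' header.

== SKYLINES ==
[[30,6],[40,0]]
[[22,15],[23,0],[30,6],[40,0]]
[[22,15],[23,0],[30,6],[40,0],[48,9],[50,0]]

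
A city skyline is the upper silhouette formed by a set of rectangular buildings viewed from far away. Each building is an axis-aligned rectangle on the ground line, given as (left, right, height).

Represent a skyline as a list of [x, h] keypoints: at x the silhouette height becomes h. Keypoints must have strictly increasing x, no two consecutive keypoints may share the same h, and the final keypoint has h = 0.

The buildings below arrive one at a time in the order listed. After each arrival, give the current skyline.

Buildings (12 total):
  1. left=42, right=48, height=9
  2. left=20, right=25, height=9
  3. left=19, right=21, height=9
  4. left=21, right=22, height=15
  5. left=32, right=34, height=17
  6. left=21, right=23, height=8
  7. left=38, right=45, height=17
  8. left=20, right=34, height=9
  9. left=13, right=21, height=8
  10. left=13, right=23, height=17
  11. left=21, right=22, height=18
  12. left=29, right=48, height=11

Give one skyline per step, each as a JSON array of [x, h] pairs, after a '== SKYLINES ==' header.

== SKYLINES ==
[[42,9],[48,0]]
[[20,9],[25,0],[42,9],[48,0]]
[[19,9],[25,0],[42,9],[48,0]]
[[19,9],[21,15],[22,9],[25,0],[42,9],[48,0]]
[[19,9],[21,15],[22,9],[25,0],[32,17],[34,0],[42,9],[48,0]]
[[19,9],[21,15],[22,9],[25,0],[32,17],[34,0],[42,9],[48,0]]
[[19,9],[21,15],[22,9],[25,0],[32,17],[34,0],[38,17],[45,9],[48,0]]
[[19,9],[21,15],[22,9],[32,17],[34,0],[38,17],[45,9],[48,0]]
[[13,8],[19,9],[21,15],[22,9],[32,17],[34,0],[38,17],[45,9],[48,0]]
[[13,17],[23,9],[32,17],[34,0],[38,17],[45,9],[48,0]]
[[13,17],[21,18],[22,17],[23,9],[32,17],[34,0],[38,17],[45,9],[48,0]]
[[13,17],[21,18],[22,17],[23,9],[29,11],[32,17],[34,11],[38,17],[45,11],[48,0]]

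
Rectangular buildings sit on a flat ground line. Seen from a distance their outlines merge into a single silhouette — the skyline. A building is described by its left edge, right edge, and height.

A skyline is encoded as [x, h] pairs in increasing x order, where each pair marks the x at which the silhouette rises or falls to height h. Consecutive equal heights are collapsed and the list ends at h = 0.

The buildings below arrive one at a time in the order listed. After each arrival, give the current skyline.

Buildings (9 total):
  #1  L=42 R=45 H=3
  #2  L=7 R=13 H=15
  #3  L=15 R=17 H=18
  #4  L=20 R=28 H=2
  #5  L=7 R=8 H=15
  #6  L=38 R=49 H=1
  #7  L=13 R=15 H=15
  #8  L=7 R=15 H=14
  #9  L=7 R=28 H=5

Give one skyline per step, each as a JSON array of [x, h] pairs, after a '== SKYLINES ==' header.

== SKYLINES ==
[[42,3],[45,0]]
[[7,15],[13,0],[42,3],[45,0]]
[[7,15],[13,0],[15,18],[17,0],[42,3],[45,0]]
[[7,15],[13,0],[15,18],[17,0],[20,2],[28,0],[42,3],[45,0]]
[[7,15],[13,0],[15,18],[17,0],[20,2],[28,0],[42,3],[45,0]]
[[7,15],[13,0],[15,18],[17,0],[20,2],[28,0],[38,1],[42,3],[45,1],[49,0]]
[[7,15],[15,18],[17,0],[20,2],[28,0],[38,1],[42,3],[45,1],[49,0]]
[[7,15],[15,18],[17,0],[20,2],[28,0],[38,1],[42,3],[45,1],[49,0]]
[[7,15],[15,18],[17,5],[28,0],[38,1],[42,3],[45,1],[49,0]]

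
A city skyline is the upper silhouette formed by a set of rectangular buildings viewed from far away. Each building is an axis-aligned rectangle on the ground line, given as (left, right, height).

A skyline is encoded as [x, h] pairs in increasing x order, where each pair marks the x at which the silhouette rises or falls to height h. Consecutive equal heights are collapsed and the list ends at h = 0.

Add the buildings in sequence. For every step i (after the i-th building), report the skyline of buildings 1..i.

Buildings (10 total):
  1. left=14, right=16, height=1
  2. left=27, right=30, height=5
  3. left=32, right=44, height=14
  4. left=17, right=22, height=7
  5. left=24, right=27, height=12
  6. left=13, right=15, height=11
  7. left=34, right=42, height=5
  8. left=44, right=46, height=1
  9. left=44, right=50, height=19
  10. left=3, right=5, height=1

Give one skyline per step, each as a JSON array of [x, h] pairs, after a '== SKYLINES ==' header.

== SKYLINES ==
[[14,1],[16,0]]
[[14,1],[16,0],[27,5],[30,0]]
[[14,1],[16,0],[27,5],[30,0],[32,14],[44,0]]
[[14,1],[16,0],[17,7],[22,0],[27,5],[30,0],[32,14],[44,0]]
[[14,1],[16,0],[17,7],[22,0],[24,12],[27,5],[30,0],[32,14],[44,0]]
[[13,11],[15,1],[16,0],[17,7],[22,0],[24,12],[27,5],[30,0],[32,14],[44,0]]
[[13,11],[15,1],[16,0],[17,7],[22,0],[24,12],[27,5],[30,0],[32,14],[44,0]]
[[13,11],[15,1],[16,0],[17,7],[22,0],[24,12],[27,5],[30,0],[32,14],[44,1],[46,0]]
[[13,11],[15,1],[16,0],[17,7],[22,0],[24,12],[27,5],[30,0],[32,14],[44,19],[50,0]]
[[3,1],[5,0],[13,11],[15,1],[16,0],[17,7],[22,0],[24,12],[27,5],[30,0],[32,14],[44,19],[50,0]]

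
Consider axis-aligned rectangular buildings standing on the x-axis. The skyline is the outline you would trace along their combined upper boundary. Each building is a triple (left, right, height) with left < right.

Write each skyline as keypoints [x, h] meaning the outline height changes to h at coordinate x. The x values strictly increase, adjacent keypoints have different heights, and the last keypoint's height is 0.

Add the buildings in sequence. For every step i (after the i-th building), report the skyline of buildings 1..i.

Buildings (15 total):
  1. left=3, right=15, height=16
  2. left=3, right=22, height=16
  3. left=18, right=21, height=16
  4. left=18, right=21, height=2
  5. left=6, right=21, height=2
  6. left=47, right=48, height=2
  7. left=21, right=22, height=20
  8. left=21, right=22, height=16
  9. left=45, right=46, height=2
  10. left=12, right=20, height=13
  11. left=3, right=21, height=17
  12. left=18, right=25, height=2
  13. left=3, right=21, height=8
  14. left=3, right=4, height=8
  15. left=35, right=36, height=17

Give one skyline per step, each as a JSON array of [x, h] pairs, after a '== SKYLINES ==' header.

== SKYLINES ==
[[3,16],[15,0]]
[[3,16],[22,0]]
[[3,16],[22,0]]
[[3,16],[22,0]]
[[3,16],[22,0]]
[[3,16],[22,0],[47,2],[48,0]]
[[3,16],[21,20],[22,0],[47,2],[48,0]]
[[3,16],[21,20],[22,0],[47,2],[48,0]]
[[3,16],[21,20],[22,0],[45,2],[46,0],[47,2],[48,0]]
[[3,16],[21,20],[22,0],[45,2],[46,0],[47,2],[48,0]]
[[3,17],[21,20],[22,0],[45,2],[46,0],[47,2],[48,0]]
[[3,17],[21,20],[22,2],[25,0],[45,2],[46,0],[47,2],[48,0]]
[[3,17],[21,20],[22,2],[25,0],[45,2],[46,0],[47,2],[48,0]]
[[3,17],[21,20],[22,2],[25,0],[45,2],[46,0],[47,2],[48,0]]
[[3,17],[21,20],[22,2],[25,0],[35,17],[36,0],[45,2],[46,0],[47,2],[48,0]]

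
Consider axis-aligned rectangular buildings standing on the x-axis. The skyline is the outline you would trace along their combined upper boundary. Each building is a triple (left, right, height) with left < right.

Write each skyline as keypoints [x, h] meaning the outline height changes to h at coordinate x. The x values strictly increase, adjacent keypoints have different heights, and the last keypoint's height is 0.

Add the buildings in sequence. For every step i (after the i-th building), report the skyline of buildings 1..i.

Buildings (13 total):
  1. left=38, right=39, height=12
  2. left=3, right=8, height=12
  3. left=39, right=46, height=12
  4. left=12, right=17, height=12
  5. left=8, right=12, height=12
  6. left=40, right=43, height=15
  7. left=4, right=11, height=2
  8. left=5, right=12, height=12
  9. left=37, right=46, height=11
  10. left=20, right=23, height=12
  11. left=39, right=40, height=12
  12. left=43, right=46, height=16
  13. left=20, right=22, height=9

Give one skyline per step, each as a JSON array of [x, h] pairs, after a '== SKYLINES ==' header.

== SKYLINES ==
[[38,12],[39,0]]
[[3,12],[8,0],[38,12],[39,0]]
[[3,12],[8,0],[38,12],[46,0]]
[[3,12],[8,0],[12,12],[17,0],[38,12],[46,0]]
[[3,12],[17,0],[38,12],[46,0]]
[[3,12],[17,0],[38,12],[40,15],[43,12],[46,0]]
[[3,12],[17,0],[38,12],[40,15],[43,12],[46,0]]
[[3,12],[17,0],[38,12],[40,15],[43,12],[46,0]]
[[3,12],[17,0],[37,11],[38,12],[40,15],[43,12],[46,0]]
[[3,12],[17,0],[20,12],[23,0],[37,11],[38,12],[40,15],[43,12],[46,0]]
[[3,12],[17,0],[20,12],[23,0],[37,11],[38,12],[40,15],[43,12],[46,0]]
[[3,12],[17,0],[20,12],[23,0],[37,11],[38,12],[40,15],[43,16],[46,0]]
[[3,12],[17,0],[20,12],[23,0],[37,11],[38,12],[40,15],[43,16],[46,0]]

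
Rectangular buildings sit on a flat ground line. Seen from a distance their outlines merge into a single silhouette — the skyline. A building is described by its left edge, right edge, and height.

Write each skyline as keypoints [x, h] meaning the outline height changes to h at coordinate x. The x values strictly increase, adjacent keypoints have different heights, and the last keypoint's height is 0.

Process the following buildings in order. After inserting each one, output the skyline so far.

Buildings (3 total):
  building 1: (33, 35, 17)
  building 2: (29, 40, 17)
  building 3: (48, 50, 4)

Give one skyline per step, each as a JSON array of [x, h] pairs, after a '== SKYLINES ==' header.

== SKYLINES ==
[[33,17],[35,0]]
[[29,17],[40,0]]
[[29,17],[40,0],[48,4],[50,0]]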